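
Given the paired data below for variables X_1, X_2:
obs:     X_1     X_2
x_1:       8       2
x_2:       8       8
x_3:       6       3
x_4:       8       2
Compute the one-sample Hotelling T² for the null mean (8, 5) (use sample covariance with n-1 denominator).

Step 1 — sample mean vector:
  mean(X_1) = (8 + 8 + 6 + 8) / 4 = 30/4 = 7.5
  mean(X_2) = (2 + 8 + 3 + 2) / 4 = 15/4 = 3.75
  x̄ = (7.5, 3.75),  deviation x̄ - mu_0 = (7.5, 3.75) - (8, 5) = (-0.5, -1.25).

Step 2 — sample covariance matrix, S[i,j] = (1/(n-1)) · Σ_k (x_{k,i} - mean_i) · (x_{k,j} - mean_j), divisor n-1 = 3:
  S[X_1,X_1] = ((0.5)·(0.5) + (0.5)·(0.5) + (-1.5)·(-1.5) + (0.5)·(0.5)) / 3 = 3/3 = 1
  S[X_1,X_2] = ((0.5)·(-1.75) + (0.5)·(4.25) + (-1.5)·(-0.75) + (0.5)·(-1.75)) / 3 = 1.5/3 = 0.5
  S[X_2,X_2] = ((-1.75)·(-1.75) + (4.25)·(4.25) + (-0.75)·(-0.75) + (-1.75)·(-1.75)) / 3 = 24.75/3 = 8.25
  S = [[1, 0.5],
 [0.5, 8.25]].

Step 3 — invert S. det(S) = 1·8.25 - (0.5)² = 8.
  S^{-1} = (1/det) · [[d, -b], [-b, a]] = [[1.0312, -0.0625],
 [-0.0625, 0.125]].

Step 4 — quadratic form (x̄ - mu_0)^T · S^{-1} · (x̄ - mu_0):
  S^{-1} · (x̄ - mu_0) = (-0.4375, -0.125),
  (x̄ - mu_0)^T · [...] = (-0.5)·(-0.4375) + (-1.25)·(-0.125) = 0.375.

Step 5 — scale by n: T² = 4 · 0.375 = 1.5.

T² ≈ 1.5


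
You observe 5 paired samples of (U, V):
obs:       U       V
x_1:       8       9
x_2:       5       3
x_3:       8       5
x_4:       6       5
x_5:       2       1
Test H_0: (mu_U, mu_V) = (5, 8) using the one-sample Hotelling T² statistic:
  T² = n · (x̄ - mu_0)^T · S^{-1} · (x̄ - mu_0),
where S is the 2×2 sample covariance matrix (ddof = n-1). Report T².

Step 1 — sample mean vector:
  mean(U) = (8 + 5 + 8 + 6 + 2) / 5 = 29/5 = 5.8
  mean(V) = (9 + 3 + 5 + 5 + 1) / 5 = 23/5 = 4.6
  x̄ = (5.8, 4.6),  deviation x̄ - mu_0 = (5.8, 4.6) - (5, 8) = (0.8, -3.4).

Step 2 — sample covariance matrix, S[i,j] = (1/(n-1)) · Σ_k (x_{k,i} - mean_i) · (x_{k,j} - mean_j), divisor n-1 = 4:
  S[U,U] = ((2.2)·(2.2) + (-0.8)·(-0.8) + (2.2)·(2.2) + (0.2)·(0.2) + (-3.8)·(-3.8)) / 4 = 24.8/4 = 6.2
  S[U,V] = ((2.2)·(4.4) + (-0.8)·(-1.6) + (2.2)·(0.4) + (0.2)·(0.4) + (-3.8)·(-3.6)) / 4 = 25.6/4 = 6.4
  S[V,V] = ((4.4)·(4.4) + (-1.6)·(-1.6) + (0.4)·(0.4) + (0.4)·(0.4) + (-3.6)·(-3.6)) / 4 = 35.2/4 = 8.8
  S = [[6.2, 6.4],
 [6.4, 8.8]].

Step 3 — invert S. det(S) = 6.2·8.8 - (6.4)² = 13.6.
  S^{-1} = (1/det) · [[d, -b], [-b, a]] = [[0.6471, -0.4706],
 [-0.4706, 0.4559]].

Step 4 — quadratic form (x̄ - mu_0)^T · S^{-1} · (x̄ - mu_0):
  S^{-1} · (x̄ - mu_0) = (2.1176, -1.9265),
  (x̄ - mu_0)^T · [...] = (0.8)·(2.1176) + (-3.4)·(-1.9265) = 8.2441.

Step 5 — scale by n: T² = 5 · 8.2441 = 41.2206.

T² ≈ 41.2206


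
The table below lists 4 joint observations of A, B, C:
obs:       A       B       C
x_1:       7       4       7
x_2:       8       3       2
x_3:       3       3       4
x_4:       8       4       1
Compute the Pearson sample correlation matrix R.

Step 1 — column means:
  mean(A) = (7 + 8 + 3 + 8) / 4 = 26/4 = 6.5
  mean(B) = (4 + 3 + 3 + 4) / 4 = 14/4 = 3.5
  mean(C) = (7 + 2 + 4 + 1) / 4 = 14/4 = 3.5

Step 2 — sample variances and covariances s[i,j] = (1/(n-1)) · Σ_k (x_{k,i} - mean_i) · (x_{k,j} - mean_j), with n-1 = 3:
  s[A,A] = ((0.5)·(0.5) + (1.5)·(1.5) + (-3.5)·(-3.5) + (1.5)·(1.5)) / 3 = 17/3 = 5.6667
  s[A,B] = ((0.5)·(0.5) + (1.5)·(-0.5) + (-3.5)·(-0.5) + (1.5)·(0.5)) / 3 = 2/3 = 0.6667
  s[A,C] = ((0.5)·(3.5) + (1.5)·(-1.5) + (-3.5)·(0.5) + (1.5)·(-2.5)) / 3 = -6/3 = -2
  s[B,B] = ((0.5)·(0.5) + (-0.5)·(-0.5) + (-0.5)·(-0.5) + (0.5)·(0.5)) / 3 = 1/3 = 0.3333
  s[B,C] = ((0.5)·(3.5) + (-0.5)·(-1.5) + (-0.5)·(0.5) + (0.5)·(-2.5)) / 3 = 1/3 = 0.3333
  s[C,C] = ((3.5)·(3.5) + (-1.5)·(-1.5) + (0.5)·(0.5) + (-2.5)·(-2.5)) / 3 = 21/3 = 7
  Sample standard deviations s_i = √(s[i,i]):
  s(A) = √(5.6667) = 2.3805
  s(B) = √(0.3333) = 0.5774
  s(C) = √(7) = 2.6458

Step 3 — r_{ij} = s_{ij} / (s_i · s_j):
  r[A,A] = 1 (diagonal).
  r[A,B] = 0.6667 / (2.3805 · 0.5774) = 0.6667 / 1.3744 = 0.4851
  r[A,C] = -2 / (2.3805 · 2.6458) = -2 / 6.2981 = -0.3176
  r[B,B] = 1 (diagonal).
  r[B,C] = 0.3333 / (0.5774 · 2.6458) = 0.3333 / 1.5275 = 0.2182
  r[C,C] = 1 (diagonal).

R is symmetric with unit diagonal. Assembling:

R = [[1, 0.4851, -0.3176],
 [0.4851, 1, 0.2182],
 [-0.3176, 0.2182, 1]]


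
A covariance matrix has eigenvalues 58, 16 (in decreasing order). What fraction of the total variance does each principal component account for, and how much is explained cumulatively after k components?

Step 1 — total variance = trace(Sigma) = Σ λ_i = 58 + 16 = 74.

Step 2 — fraction explained by component i = λ_i / Σ λ:
  PC1: 58/74 = 0.7838
  PC2: 16/74 = 0.2162

Step 3 — cumulative fraction after k components = (λ_1 + ... + λ_k) / Σ λ:
  k = 1: 58/74 = 0.7838
  k = 2: (58 + 16)/74 = 74/74 = 1

Summary (fraction, with percent):

explained: PC1 0.7838 (78.38%), PC2 0.2162 (21.62%);  cumulative: 0.7838, 1


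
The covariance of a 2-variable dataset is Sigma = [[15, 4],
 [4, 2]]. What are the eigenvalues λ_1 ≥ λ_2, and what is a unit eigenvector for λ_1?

Step 1 — characteristic polynomial of 2×2 Sigma:
  det(Sigma - λI) = λ² - trace · λ + det = 0.
  trace = 15 + 2 = 17, det = 15·2 - (4)² = 14.
Step 2 — discriminant:
  Δ = trace² - 4·det = 289 - 56 = 233.
Step 3 — eigenvalues:
  λ = (trace ± √Δ)/2 = (17 ± 15.2643)/2,
  λ_1 = 16.1322,  λ_2 = 0.8678.

Step 4 — unit eigenvector for λ_1: solve (Sigma - λ_1 I)v = 0. First row:
  (15 - 16.1322)·v_x + (4)·v_y = 0, i.e. (-1.1322)·v_x + (4)·v_y = 0,
  so v ∝ (b, λ_1 - a) = (4, 1.1322) = u.
  ||u|| = √((4)² + (1.1322)²) = √(17.2818) ≈ 4.1571,
  v_1 = u/||u|| ≈ (0.9622, 0.2723) (||v_1|| = 1).

λ_1 = 16.1322,  λ_2 = 0.8678;  v_1 ≈ (0.9622, 0.2723)


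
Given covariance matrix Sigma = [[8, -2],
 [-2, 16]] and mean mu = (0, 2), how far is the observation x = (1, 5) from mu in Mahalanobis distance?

Step 1 — centre the observation: (x - mu) = (1, 3).

Step 2 — invert Sigma. det(Sigma) = 8·16 - (-2)² = 124.
  Sigma^{-1} = (1/det) · [[d, -b], [-b, a]] = [[0.129, 0.0161],
 [0.0161, 0.0645]].

Step 3 — form the quadratic (x - mu)^T · Sigma^{-1} · (x - mu):
  Sigma^{-1} · (x - mu) = (0.1774, 0.2097).
  (x - mu)^T · [Sigma^{-1} · (x - mu)] = (1)·(0.1774) + (3)·(0.2097) = 0.8065.

Step 4 — take square root: d = √(0.8065) ≈ 0.898.

d(x, mu) = √(0.8065) ≈ 0.898


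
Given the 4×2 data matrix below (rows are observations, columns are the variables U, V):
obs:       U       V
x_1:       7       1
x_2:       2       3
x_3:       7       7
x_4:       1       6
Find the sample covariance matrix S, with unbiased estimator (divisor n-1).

Step 1 — column means:
  mean(U) = (7 + 2 + 7 + 1) / 4 = 17/4 = 4.25
  mean(V) = (1 + 3 + 7 + 6) / 4 = 17/4 = 4.25

Step 2 — sample covariance S[i,j] = (1/(n-1)) · Σ_k (x_{k,i} - mean_i) · (x_{k,j} - mean_j), with n-1 = 3.
  S[U,U] = ((2.75)·(2.75) + (-2.25)·(-2.25) + (2.75)·(2.75) + (-3.25)·(-3.25)) / 3 = 30.75/3 = 10.25
  S[U,V] = ((2.75)·(-3.25) + (-2.25)·(-1.25) + (2.75)·(2.75) + (-3.25)·(1.75)) / 3 = -4.25/3 = -1.4167
  S[V,V] = ((-3.25)·(-3.25) + (-1.25)·(-1.25) + (2.75)·(2.75) + (1.75)·(1.75)) / 3 = 22.75/3 = 7.5833

S is symmetric (S[j,i] = S[i,j]). Assembling:

S = [[10.25, -1.4167],
 [-1.4167, 7.5833]]


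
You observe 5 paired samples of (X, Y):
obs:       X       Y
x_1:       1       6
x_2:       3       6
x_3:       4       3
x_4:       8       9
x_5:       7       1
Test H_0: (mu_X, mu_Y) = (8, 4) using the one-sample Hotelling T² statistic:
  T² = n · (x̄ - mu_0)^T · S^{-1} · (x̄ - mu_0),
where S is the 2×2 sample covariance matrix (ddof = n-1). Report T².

Step 1 — sample mean vector:
  mean(X) = (1 + 3 + 4 + 8 + 7) / 5 = 23/5 = 4.6
  mean(Y) = (6 + 6 + 3 + 9 + 1) / 5 = 25/5 = 5
  x̄ = (4.6, 5),  deviation x̄ - mu_0 = (4.6, 5) - (8, 4) = (-3.4, 1).

Step 2 — sample covariance matrix, S[i,j] = (1/(n-1)) · Σ_k (x_{k,i} - mean_i) · (x_{k,j} - mean_j), divisor n-1 = 4:
  S[X,X] = ((-3.6)·(-3.6) + (-1.6)·(-1.6) + (-0.6)·(-0.6) + (3.4)·(3.4) + (2.4)·(2.4)) / 4 = 33.2/4 = 8.3
  S[X,Y] = ((-3.6)·(1) + (-1.6)·(1) + (-0.6)·(-2) + (3.4)·(4) + (2.4)·(-4)) / 4 = 0/4 = 0
  S[Y,Y] = ((1)·(1) + (1)·(1) + (-2)·(-2) + (4)·(4) + (-4)·(-4)) / 4 = 38/4 = 9.5
  S = [[8.3, 0],
 [0, 9.5]].

Step 3 — invert S. det(S) = 8.3·9.5 - (0)² = 78.85.
  S^{-1} = (1/det) · [[d, -b], [-b, a]] = [[0.1205, 0],
 [0, 0.1053]].

Step 4 — quadratic form (x̄ - mu_0)^T · S^{-1} · (x̄ - mu_0):
  S^{-1} · (x̄ - mu_0) = (-0.4096, 0.1053),
  (x̄ - mu_0)^T · [...] = (-3.4)·(-0.4096) + (1)·(0.1053) = 1.498.

Step 5 — scale by n: T² = 5 · 1.498 = 7.4902.

T² ≈ 7.4902


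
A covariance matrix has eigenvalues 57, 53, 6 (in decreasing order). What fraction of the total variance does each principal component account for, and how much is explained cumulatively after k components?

Step 1 — total variance = trace(Sigma) = Σ λ_i = 57 + 53 + 6 = 116.

Step 2 — fraction explained by component i = λ_i / Σ λ:
  PC1: 57/116 = 0.4914
  PC2: 53/116 = 0.4569
  PC3: 6/116 = 0.0517

Step 3 — cumulative fraction after k components = (λ_1 + ... + λ_k) / Σ λ:
  k = 1: 57/116 = 0.4914
  k = 2: (57 + 53)/116 = 110/116 = 0.9483
  k = 3: (57 + 53 + 6)/116 = 116/116 = 1

Summary (fraction, with percent):

explained: PC1 0.4914 (49.14%), PC2 0.4569 (45.69%), PC3 0.0517 (5.17%);  cumulative: 0.4914, 0.9483, 1


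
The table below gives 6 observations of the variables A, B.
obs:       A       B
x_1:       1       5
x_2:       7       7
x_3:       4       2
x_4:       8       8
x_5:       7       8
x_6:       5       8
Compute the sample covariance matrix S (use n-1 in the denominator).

Step 1 — column means:
  mean(A) = (1 + 7 + 4 + 8 + 7 + 5) / 6 = 32/6 = 5.3333
  mean(B) = (5 + 7 + 2 + 8 + 8 + 8) / 6 = 38/6 = 6.3333

Step 2 — sample covariance S[i,j] = (1/(n-1)) · Σ_k (x_{k,i} - mean_i) · (x_{k,j} - mean_j), with n-1 = 5.
  S[A,A] = ((-4.3333)·(-4.3333) + (1.6667)·(1.6667) + (-1.3333)·(-1.3333) + (2.6667)·(2.6667) + (1.6667)·(1.6667) + (-0.3333)·(-0.3333)) / 5 = 33.3333/5 = 6.6667
  S[A,B] = ((-4.3333)·(-1.3333) + (1.6667)·(0.6667) + (-1.3333)·(-4.3333) + (2.6667)·(1.6667) + (1.6667)·(1.6667) + (-0.3333)·(1.6667)) / 5 = 19.3333/5 = 3.8667
  S[B,B] = ((-1.3333)·(-1.3333) + (0.6667)·(0.6667) + (-4.3333)·(-4.3333) + (1.6667)·(1.6667) + (1.6667)·(1.6667) + (1.6667)·(1.6667)) / 5 = 29.3333/5 = 5.8667

S is symmetric (S[j,i] = S[i,j]). Assembling:

S = [[6.6667, 3.8667],
 [3.8667, 5.8667]]


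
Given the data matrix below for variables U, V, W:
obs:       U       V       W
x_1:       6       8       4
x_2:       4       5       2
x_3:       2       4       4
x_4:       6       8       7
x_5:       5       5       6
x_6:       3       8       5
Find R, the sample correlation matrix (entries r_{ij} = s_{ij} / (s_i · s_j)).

Step 1 — column means:
  mean(U) = (6 + 4 + 2 + 6 + 5 + 3) / 6 = 26/6 = 4.3333
  mean(V) = (8 + 5 + 4 + 8 + 5 + 8) / 6 = 38/6 = 6.3333
  mean(W) = (4 + 2 + 4 + 7 + 6 + 5) / 6 = 28/6 = 4.6667

Step 2 — sample variances and covariances s[i,j] = (1/(n-1)) · Σ_k (x_{k,i} - mean_i) · (x_{k,j} - mean_j), with n-1 = 5:
  s[U,U] = ((1.6667)·(1.6667) + (-0.3333)·(-0.3333) + (-2.3333)·(-2.3333) + (1.6667)·(1.6667) + (0.6667)·(0.6667) + (-1.3333)·(-1.3333)) / 5 = 13.3333/5 = 2.6667
  s[U,V] = ((1.6667)·(1.6667) + (-0.3333)·(-1.3333) + (-2.3333)·(-2.3333) + (1.6667)·(1.6667) + (0.6667)·(-1.3333) + (-1.3333)·(1.6667)) / 5 = 8.3333/5 = 1.6667
  s[U,W] = ((1.6667)·(-0.6667) + (-0.3333)·(-2.6667) + (-2.3333)·(-0.6667) + (1.6667)·(2.3333) + (0.6667)·(1.3333) + (-1.3333)·(0.3333)) / 5 = 5.6667/5 = 1.1333
  s[V,V] = ((1.6667)·(1.6667) + (-1.3333)·(-1.3333) + (-2.3333)·(-2.3333) + (1.6667)·(1.6667) + (-1.3333)·(-1.3333) + (1.6667)·(1.6667)) / 5 = 17.3333/5 = 3.4667
  s[V,W] = ((1.6667)·(-0.6667) + (-1.3333)·(-2.6667) + (-2.3333)·(-0.6667) + (1.6667)·(2.3333) + (-1.3333)·(1.3333) + (1.6667)·(0.3333)) / 5 = 6.6667/5 = 1.3333
  s[W,W] = ((-0.6667)·(-0.6667) + (-2.6667)·(-2.6667) + (-0.6667)·(-0.6667) + (2.3333)·(2.3333) + (1.3333)·(1.3333) + (0.3333)·(0.3333)) / 5 = 15.3333/5 = 3.0667
  Sample standard deviations s_i = √(s[i,i]):
  s(U) = √(2.6667) = 1.633
  s(V) = √(3.4667) = 1.8619
  s(W) = √(3.0667) = 1.7512

Step 3 — r_{ij} = s_{ij} / (s_i · s_j):
  r[U,U] = 1 (diagonal).
  r[U,V] = 1.6667 / (1.633 · 1.8619) = 1.6667 / 3.0405 = 0.5482
  r[U,W] = 1.1333 / (1.633 · 1.7512) = 1.1333 / 2.8597 = 0.3963
  r[V,V] = 1 (diagonal).
  r[V,W] = 1.3333 / (1.8619 · 1.7512) = 1.3333 / 3.2605 = 0.4089
  r[W,W] = 1 (diagonal).

R is symmetric with unit diagonal. Assembling:

R = [[1, 0.5482, 0.3963],
 [0.5482, 1, 0.4089],
 [0.3963, 0.4089, 1]]


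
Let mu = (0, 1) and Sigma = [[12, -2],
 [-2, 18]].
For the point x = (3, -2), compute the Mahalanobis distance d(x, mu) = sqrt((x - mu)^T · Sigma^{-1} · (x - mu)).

Step 1 — centre the observation: (x - mu) = (3, -3).

Step 2 — invert Sigma. det(Sigma) = 12·18 - (-2)² = 212.
  Sigma^{-1} = (1/det) · [[d, -b], [-b, a]] = [[0.0849, 0.0094],
 [0.0094, 0.0566]].

Step 3 — form the quadratic (x - mu)^T · Sigma^{-1} · (x - mu):
  Sigma^{-1} · (x - mu) = (0.2264, -0.1415).
  (x - mu)^T · [Sigma^{-1} · (x - mu)] = (3)·(0.2264) + (-3)·(-0.1415) = 1.1038.

Step 4 — take square root: d = √(1.1038) ≈ 1.0506.

d(x, mu) = √(1.1038) ≈ 1.0506


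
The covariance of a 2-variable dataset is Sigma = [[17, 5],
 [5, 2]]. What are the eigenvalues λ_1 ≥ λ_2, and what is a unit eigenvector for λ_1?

Step 1 — characteristic polynomial of 2×2 Sigma:
  det(Sigma - λI) = λ² - trace · λ + det = 0.
  trace = 17 + 2 = 19, det = 17·2 - (5)² = 9.
Step 2 — discriminant:
  Δ = trace² - 4·det = 361 - 36 = 325.
Step 3 — eigenvalues:
  λ = (trace ± √Δ)/2 = (19 ± 18.0278)/2,
  λ_1 = 18.5139,  λ_2 = 0.4861.

Step 4 — unit eigenvector for λ_1: solve (Sigma - λ_1 I)v = 0. First row:
  (17 - 18.5139)·v_x + (5)·v_y = 0, i.e. (-1.5139)·v_x + (5)·v_y = 0,
  so v ∝ (b, λ_1 - a) = (5, 1.5139) = u.
  ||u|| = √((5)² + (1.5139)²) = √(27.2918) ≈ 5.2242,
  v_1 = u/||u|| ≈ (0.9571, 0.2898) (||v_1|| = 1).

λ_1 = 18.5139,  λ_2 = 0.4861;  v_1 ≈ (0.9571, 0.2898)


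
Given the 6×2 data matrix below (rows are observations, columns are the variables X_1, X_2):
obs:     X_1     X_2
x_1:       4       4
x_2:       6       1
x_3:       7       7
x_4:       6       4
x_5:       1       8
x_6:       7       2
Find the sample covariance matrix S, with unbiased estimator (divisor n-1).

Step 1 — column means:
  mean(X_1) = (4 + 6 + 7 + 6 + 1 + 7) / 6 = 31/6 = 5.1667
  mean(X_2) = (4 + 1 + 7 + 4 + 8 + 2) / 6 = 26/6 = 4.3333

Step 2 — sample covariance S[i,j] = (1/(n-1)) · Σ_k (x_{k,i} - mean_i) · (x_{k,j} - mean_j), with n-1 = 5.
  S[X_1,X_1] = ((-1.1667)·(-1.1667) + (0.8333)·(0.8333) + (1.8333)·(1.8333) + (0.8333)·(0.8333) + (-4.1667)·(-4.1667) + (1.8333)·(1.8333)) / 5 = 26.8333/5 = 5.3667
  S[X_1,X_2] = ((-1.1667)·(-0.3333) + (0.8333)·(-3.3333) + (1.8333)·(2.6667) + (0.8333)·(-0.3333) + (-4.1667)·(3.6667) + (1.8333)·(-2.3333)) / 5 = -17.3333/5 = -3.4667
  S[X_2,X_2] = ((-0.3333)·(-0.3333) + (-3.3333)·(-3.3333) + (2.6667)·(2.6667) + (-0.3333)·(-0.3333) + (3.6667)·(3.6667) + (-2.3333)·(-2.3333)) / 5 = 37.3333/5 = 7.4667

S is symmetric (S[j,i] = S[i,j]). Assembling:

S = [[5.3667, -3.4667],
 [-3.4667, 7.4667]]


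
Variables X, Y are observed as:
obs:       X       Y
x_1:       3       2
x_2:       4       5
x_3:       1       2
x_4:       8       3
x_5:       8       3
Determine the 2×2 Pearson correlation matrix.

Step 1 — column means:
  mean(X) = (3 + 4 + 1 + 8 + 8) / 5 = 24/5 = 4.8
  mean(Y) = (2 + 5 + 2 + 3 + 3) / 5 = 15/5 = 3

Step 2 — sample variances and covariances s[i,j] = (1/(n-1)) · Σ_k (x_{k,i} - mean_i) · (x_{k,j} - mean_j), with n-1 = 4:
  s[X,X] = ((-1.8)·(-1.8) + (-0.8)·(-0.8) + (-3.8)·(-3.8) + (3.2)·(3.2) + (3.2)·(3.2)) / 4 = 38.8/4 = 9.7
  s[X,Y] = ((-1.8)·(-1) + (-0.8)·(2) + (-3.8)·(-1) + (3.2)·(0) + (3.2)·(0)) / 4 = 4/4 = 1
  s[Y,Y] = ((-1)·(-1) + (2)·(2) + (-1)·(-1) + (0)·(0) + (0)·(0)) / 4 = 6/4 = 1.5
  Sample standard deviations s_i = √(s[i,i]):
  s(X) = √(9.7) = 3.1145
  s(Y) = √(1.5) = 1.2247

Step 3 — r_{ij} = s_{ij} / (s_i · s_j):
  r[X,X] = 1 (diagonal).
  r[X,Y] = 1 / (3.1145 · 1.2247) = 1 / 3.8144 = 0.2622
  r[Y,Y] = 1 (diagonal).

R is symmetric with unit diagonal. Assembling:

R = [[1, 0.2622],
 [0.2622, 1]]


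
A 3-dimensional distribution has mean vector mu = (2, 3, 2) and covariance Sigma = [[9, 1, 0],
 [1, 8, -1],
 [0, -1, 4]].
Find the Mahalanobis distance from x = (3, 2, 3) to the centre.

Step 1 — centre the observation: (x - mu) = (1, -1, 1).

Step 2 — invert Sigma (cofactor / det for 3×3, or solve directly):
  Sigma^{-1} = [[0.1127, -0.0145, -0.0036],
 [-0.0145, 0.1309, 0.0327],
 [-0.0036, 0.0327, 0.2582]].

Step 3 — form the quadratic (x - mu)^T · Sigma^{-1} · (x - mu):
  Sigma^{-1} · (x - mu) = (0.1236, -0.1127, 0.2218).
  (x - mu)^T · [Sigma^{-1} · (x - mu)] = (1)·(0.1236) + (-1)·(-0.1127) + (1)·(0.2218) = 0.4582.

Step 4 — take square root: d = √(0.4582) ≈ 0.6769.

d(x, mu) = √(0.4582) ≈ 0.6769


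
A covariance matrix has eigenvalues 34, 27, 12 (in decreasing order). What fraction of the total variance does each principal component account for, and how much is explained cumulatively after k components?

Step 1 — total variance = trace(Sigma) = Σ λ_i = 34 + 27 + 12 = 73.

Step 2 — fraction explained by component i = λ_i / Σ λ:
  PC1: 34/73 = 0.4658
  PC2: 27/73 = 0.3699
  PC3: 12/73 = 0.1644

Step 3 — cumulative fraction after k components = (λ_1 + ... + λ_k) / Σ λ:
  k = 1: 34/73 = 0.4658
  k = 2: (34 + 27)/73 = 61/73 = 0.8356
  k = 3: (34 + 27 + 12)/73 = 73/73 = 1

Summary (fraction, with percent):

explained: PC1 0.4658 (46.58%), PC2 0.3699 (36.99%), PC3 0.1644 (16.44%);  cumulative: 0.4658, 0.8356, 1


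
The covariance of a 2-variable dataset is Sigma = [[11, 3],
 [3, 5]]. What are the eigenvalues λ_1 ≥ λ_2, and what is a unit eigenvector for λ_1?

Step 1 — characteristic polynomial of 2×2 Sigma:
  det(Sigma - λI) = λ² - trace · λ + det = 0.
  trace = 11 + 5 = 16, det = 11·5 - (3)² = 46.
Step 2 — discriminant:
  Δ = trace² - 4·det = 256 - 184 = 72.
Step 3 — eigenvalues:
  λ = (trace ± √Δ)/2 = (16 ± 8.4853)/2,
  λ_1 = 12.2426,  λ_2 = 3.7574.

Step 4 — unit eigenvector for λ_1: solve (Sigma - λ_1 I)v = 0. First row:
  (11 - 12.2426)·v_x + (3)·v_y = 0, i.e. (-1.2426)·v_x + (3)·v_y = 0,
  so v ∝ (b, λ_1 - a) = (3, 1.2426) = u.
  ||u|| = √((3)² + (1.2426)²) = √(10.5442) ≈ 3.2472,
  v_1 = u/||u|| ≈ (0.9239, 0.3827) (||v_1|| = 1).

λ_1 = 12.2426,  λ_2 = 3.7574;  v_1 ≈ (0.9239, 0.3827)


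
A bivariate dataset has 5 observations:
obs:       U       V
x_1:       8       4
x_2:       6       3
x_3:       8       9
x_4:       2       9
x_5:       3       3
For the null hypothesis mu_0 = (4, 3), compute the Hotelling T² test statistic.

Step 1 — sample mean vector:
  mean(U) = (8 + 6 + 8 + 2 + 3) / 5 = 27/5 = 5.4
  mean(V) = (4 + 3 + 9 + 9 + 3) / 5 = 28/5 = 5.6
  x̄ = (5.4, 5.6),  deviation x̄ - mu_0 = (5.4, 5.6) - (4, 3) = (1.4, 2.6).

Step 2 — sample covariance matrix, S[i,j] = (1/(n-1)) · Σ_k (x_{k,i} - mean_i) · (x_{k,j} - mean_j), divisor n-1 = 4:
  S[U,U] = ((2.6)·(2.6) + (0.6)·(0.6) + (2.6)·(2.6) + (-3.4)·(-3.4) + (-2.4)·(-2.4)) / 4 = 31.2/4 = 7.8
  S[U,V] = ((2.6)·(-1.6) + (0.6)·(-2.6) + (2.6)·(3.4) + (-3.4)·(3.4) + (-2.4)·(-2.6)) / 4 = -2.2/4 = -0.55
  S[V,V] = ((-1.6)·(-1.6) + (-2.6)·(-2.6) + (3.4)·(3.4) + (3.4)·(3.4) + (-2.6)·(-2.6)) / 4 = 39.2/4 = 9.8
  S = [[7.8, -0.55],
 [-0.55, 9.8]].

Step 3 — invert S. det(S) = 7.8·9.8 - (-0.55)² = 76.1375.
  S^{-1} = (1/det) · [[d, -b], [-b, a]] = [[0.1287, 0.0072],
 [0.0072, 0.1024]].

Step 4 — quadratic form (x̄ - mu_0)^T · S^{-1} · (x̄ - mu_0):
  S^{-1} · (x̄ - mu_0) = (0.199, 0.2765),
  (x̄ - mu_0)^T · [...] = (1.4)·(0.199) + (2.6)·(0.2765) = 0.9974.

Step 5 — scale by n: T² = 5 · 0.9974 = 4.987.

T² ≈ 4.987


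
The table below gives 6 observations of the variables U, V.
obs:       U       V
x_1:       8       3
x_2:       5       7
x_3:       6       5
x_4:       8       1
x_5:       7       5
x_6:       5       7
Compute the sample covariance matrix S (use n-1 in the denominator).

Step 1 — column means:
  mean(U) = (8 + 5 + 6 + 8 + 7 + 5) / 6 = 39/6 = 6.5
  mean(V) = (3 + 7 + 5 + 1 + 5 + 7) / 6 = 28/6 = 4.6667

Step 2 — sample covariance S[i,j] = (1/(n-1)) · Σ_k (x_{k,i} - mean_i) · (x_{k,j} - mean_j), with n-1 = 5.
  S[U,U] = ((1.5)·(1.5) + (-1.5)·(-1.5) + (-0.5)·(-0.5) + (1.5)·(1.5) + (0.5)·(0.5) + (-1.5)·(-1.5)) / 5 = 9.5/5 = 1.9
  S[U,V] = ((1.5)·(-1.6667) + (-1.5)·(2.3333) + (-0.5)·(0.3333) + (1.5)·(-3.6667) + (0.5)·(0.3333) + (-1.5)·(2.3333)) / 5 = -15/5 = -3
  S[V,V] = ((-1.6667)·(-1.6667) + (2.3333)·(2.3333) + (0.3333)·(0.3333) + (-3.6667)·(-3.6667) + (0.3333)·(0.3333) + (2.3333)·(2.3333)) / 5 = 27.3333/5 = 5.4667

S is symmetric (S[j,i] = S[i,j]). Assembling:

S = [[1.9, -3],
 [-3, 5.4667]]


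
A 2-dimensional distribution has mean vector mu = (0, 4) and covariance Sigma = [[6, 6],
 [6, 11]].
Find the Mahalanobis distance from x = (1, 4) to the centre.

Step 1 — centre the observation: (x - mu) = (1, 0).

Step 2 — invert Sigma. det(Sigma) = 6·11 - (6)² = 30.
  Sigma^{-1} = (1/det) · [[d, -b], [-b, a]] = [[0.3667, -0.2],
 [-0.2, 0.2]].

Step 3 — form the quadratic (x - mu)^T · Sigma^{-1} · (x - mu):
  Sigma^{-1} · (x - mu) = (0.3667, -0.2).
  (x - mu)^T · [Sigma^{-1} · (x - mu)] = (1)·(0.3667) + (0)·(-0.2) = 0.3667.

Step 4 — take square root: d = √(0.3667) ≈ 0.6055.

d(x, mu) = √(0.3667) ≈ 0.6055


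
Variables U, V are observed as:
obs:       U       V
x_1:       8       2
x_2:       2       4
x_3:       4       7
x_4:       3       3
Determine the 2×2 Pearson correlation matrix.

Step 1 — column means:
  mean(U) = (8 + 2 + 4 + 3) / 4 = 17/4 = 4.25
  mean(V) = (2 + 4 + 7 + 3) / 4 = 16/4 = 4

Step 2 — sample variances and covariances s[i,j] = (1/(n-1)) · Σ_k (x_{k,i} - mean_i) · (x_{k,j} - mean_j), with n-1 = 3:
  s[U,U] = ((3.75)·(3.75) + (-2.25)·(-2.25) + (-0.25)·(-0.25) + (-1.25)·(-1.25)) / 3 = 20.75/3 = 6.9167
  s[U,V] = ((3.75)·(-2) + (-2.25)·(0) + (-0.25)·(3) + (-1.25)·(-1)) / 3 = -7/3 = -2.3333
  s[V,V] = ((-2)·(-2) + (0)·(0) + (3)·(3) + (-1)·(-1)) / 3 = 14/3 = 4.6667
  Sample standard deviations s_i = √(s[i,i]):
  s(U) = √(6.9167) = 2.63
  s(V) = √(4.6667) = 2.1602

Step 3 — r_{ij} = s_{ij} / (s_i · s_j):
  r[U,U] = 1 (diagonal).
  r[U,V] = -2.3333 / (2.63 · 2.1602) = -2.3333 / 5.6814 = -0.4107
  r[V,V] = 1 (diagonal).

R is symmetric with unit diagonal. Assembling:

R = [[1, -0.4107],
 [-0.4107, 1]]


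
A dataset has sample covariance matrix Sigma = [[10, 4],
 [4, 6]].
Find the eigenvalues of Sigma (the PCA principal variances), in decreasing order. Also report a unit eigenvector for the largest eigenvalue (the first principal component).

Step 1 — characteristic polynomial of 2×2 Sigma:
  det(Sigma - λI) = λ² - trace · λ + det = 0.
  trace = 10 + 6 = 16, det = 10·6 - (4)² = 44.
Step 2 — discriminant:
  Δ = trace² - 4·det = 256 - 176 = 80.
Step 3 — eigenvalues:
  λ = (trace ± √Δ)/2 = (16 ± 8.9443)/2,
  λ_1 = 12.4721,  λ_2 = 3.5279.

Step 4 — unit eigenvector for λ_1: solve (Sigma - λ_1 I)v = 0. First row:
  (10 - 12.4721)·v_x + (4)·v_y = 0, i.e. (-2.4721)·v_x + (4)·v_y = 0,
  so v ∝ (b, λ_1 - a) = (4, 2.4721) = u.
  ||u|| = √((4)² + (2.4721)²) = √(22.1115) ≈ 4.7023,
  v_1 = u/||u|| ≈ (0.8507, 0.5257) (||v_1|| = 1).

λ_1 = 12.4721,  λ_2 = 3.5279;  v_1 ≈ (0.8507, 0.5257)


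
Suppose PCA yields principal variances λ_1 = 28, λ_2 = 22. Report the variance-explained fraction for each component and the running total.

Step 1 — total variance = trace(Sigma) = Σ λ_i = 28 + 22 = 50.

Step 2 — fraction explained by component i = λ_i / Σ λ:
  PC1: 28/50 = 0.56
  PC2: 22/50 = 0.44

Step 3 — cumulative fraction after k components = (λ_1 + ... + λ_k) / Σ λ:
  k = 1: 28/50 = 0.56
  k = 2: (28 + 22)/50 = 50/50 = 1

Summary (fraction, with percent):

explained: PC1 0.56 (56%), PC2 0.44 (44%);  cumulative: 0.56, 1


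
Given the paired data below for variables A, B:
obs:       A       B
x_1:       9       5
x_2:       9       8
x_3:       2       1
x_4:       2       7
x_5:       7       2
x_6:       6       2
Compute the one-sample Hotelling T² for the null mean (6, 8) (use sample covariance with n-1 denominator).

Step 1 — sample mean vector:
  mean(A) = (9 + 9 + 2 + 2 + 7 + 6) / 6 = 35/6 = 5.8333
  mean(B) = (5 + 8 + 1 + 7 + 2 + 2) / 6 = 25/6 = 4.1667
  x̄ = (5.8333, 4.1667),  deviation x̄ - mu_0 = (5.8333, 4.1667) - (6, 8) = (-0.1667, -3.8333).

Step 2 — sample covariance matrix, S[i,j] = (1/(n-1)) · Σ_k (x_{k,i} - mean_i) · (x_{k,j} - mean_j), divisor n-1 = 5:
  S[A,A] = ((3.1667)·(3.1667) + (3.1667)·(3.1667) + (-3.8333)·(-3.8333) + (-3.8333)·(-3.8333) + (1.1667)·(1.1667) + (0.1667)·(0.1667)) / 5 = 50.8333/5 = 10.1667
  S[A,B] = ((3.1667)·(0.8333) + (3.1667)·(3.8333) + (-3.8333)·(-3.1667) + (-3.8333)·(2.8333) + (1.1667)·(-2.1667) + (0.1667)·(-2.1667)) / 5 = 13.1667/5 = 2.6333
  S[B,B] = ((0.8333)·(0.8333) + (3.8333)·(3.8333) + (-3.1667)·(-3.1667) + (2.8333)·(2.8333) + (-2.1667)·(-2.1667) + (-2.1667)·(-2.1667)) / 5 = 42.8333/5 = 8.5667
  S = [[10.1667, 2.6333],
 [2.6333, 8.5667]].

Step 3 — invert S. det(S) = 10.1667·8.5667 - (2.6333)² = 80.16.
  S^{-1} = (1/det) · [[d, -b], [-b, a]] = [[0.1069, -0.0329],
 [-0.0329, 0.1268]].

Step 4 — quadratic form (x̄ - mu_0)^T · S^{-1} · (x̄ - mu_0):
  S^{-1} · (x̄ - mu_0) = (0.1081, -0.4807),
  (x̄ - mu_0)^T · [...] = (-0.1667)·(0.1081) + (-3.8333)·(-0.4807) = 1.8247.

Step 5 — scale by n: T² = 6 · 1.8247 = 10.9481.

T² ≈ 10.9481


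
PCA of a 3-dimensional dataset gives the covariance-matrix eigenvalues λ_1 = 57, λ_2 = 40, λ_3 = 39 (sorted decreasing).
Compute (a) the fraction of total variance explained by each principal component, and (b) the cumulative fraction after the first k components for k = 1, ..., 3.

Step 1 — total variance = trace(Sigma) = Σ λ_i = 57 + 40 + 39 = 136.

Step 2 — fraction explained by component i = λ_i / Σ λ:
  PC1: 57/136 = 0.4191
  PC2: 40/136 = 0.2941
  PC3: 39/136 = 0.2868

Step 3 — cumulative fraction after k components = (λ_1 + ... + λ_k) / Σ λ:
  k = 1: 57/136 = 0.4191
  k = 2: (57 + 40)/136 = 97/136 = 0.7132
  k = 3: (57 + 40 + 39)/136 = 136/136 = 1

Summary (fraction, with percent):

explained: PC1 0.4191 (41.91%), PC2 0.2941 (29.41%), PC3 0.2868 (28.68%);  cumulative: 0.4191, 0.7132, 1


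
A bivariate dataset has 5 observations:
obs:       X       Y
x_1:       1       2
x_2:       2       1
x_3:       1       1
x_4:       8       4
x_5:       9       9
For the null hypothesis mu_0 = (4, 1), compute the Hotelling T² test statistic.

Step 1 — sample mean vector:
  mean(X) = (1 + 2 + 1 + 8 + 9) / 5 = 21/5 = 4.2
  mean(Y) = (2 + 1 + 1 + 4 + 9) / 5 = 17/5 = 3.4
  x̄ = (4.2, 3.4),  deviation x̄ - mu_0 = (4.2, 3.4) - (4, 1) = (0.2, 2.4).

Step 2 — sample covariance matrix, S[i,j] = (1/(n-1)) · Σ_k (x_{k,i} - mean_i) · (x_{k,j} - mean_j), divisor n-1 = 4:
  S[X,X] = ((-3.2)·(-3.2) + (-2.2)·(-2.2) + (-3.2)·(-3.2) + (3.8)·(3.8) + (4.8)·(4.8)) / 4 = 62.8/4 = 15.7
  S[X,Y] = ((-3.2)·(-1.4) + (-2.2)·(-2.4) + (-3.2)·(-2.4) + (3.8)·(0.6) + (4.8)·(5.6)) / 4 = 46.6/4 = 11.65
  S[Y,Y] = ((-1.4)·(-1.4) + (-2.4)·(-2.4) + (-2.4)·(-2.4) + (0.6)·(0.6) + (5.6)·(5.6)) / 4 = 45.2/4 = 11.3
  S = [[15.7, 11.65],
 [11.65, 11.3]].

Step 3 — invert S. det(S) = 15.7·11.3 - (11.65)² = 41.6875.
  S^{-1} = (1/det) · [[d, -b], [-b, a]] = [[0.2711, -0.2795],
 [-0.2795, 0.3766]].

Step 4 — quadratic form (x̄ - mu_0)^T · S^{-1} · (x̄ - mu_0):
  S^{-1} · (x̄ - mu_0) = (-0.6165, 0.848),
  (x̄ - mu_0)^T · [...] = (0.2)·(-0.6165) + (2.4)·(0.848) = 1.9118.

Step 5 — scale by n: T² = 5 · 1.9118 = 9.5592.

T² ≈ 9.5592


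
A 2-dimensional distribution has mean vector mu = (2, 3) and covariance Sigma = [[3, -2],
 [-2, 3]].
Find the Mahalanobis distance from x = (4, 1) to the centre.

Step 1 — centre the observation: (x - mu) = (2, -2).

Step 2 — invert Sigma. det(Sigma) = 3·3 - (-2)² = 5.
  Sigma^{-1} = (1/det) · [[d, -b], [-b, a]] = [[0.6, 0.4],
 [0.4, 0.6]].

Step 3 — form the quadratic (x - mu)^T · Sigma^{-1} · (x - mu):
  Sigma^{-1} · (x - mu) = (0.4, -0.4).
  (x - mu)^T · [Sigma^{-1} · (x - mu)] = (2)·(0.4) + (-2)·(-0.4) = 1.6.

Step 4 — take square root: d = √(1.6) ≈ 1.2649.

d(x, mu) = √(1.6) ≈ 1.2649


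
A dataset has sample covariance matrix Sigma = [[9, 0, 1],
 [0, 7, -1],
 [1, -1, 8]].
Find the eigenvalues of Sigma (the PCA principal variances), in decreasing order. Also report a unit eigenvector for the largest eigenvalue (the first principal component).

Step 1 — characteristic polynomial p(λ) = det(λI - Sigma) = λ³ - tr·λ² + c_1·λ - det, where tr = trace, c_1 = sum of the principal 2×2 minors, det = det(Sigma):
  tr = 9 + 7 + 8 = 24,
  c_1 = (9·7 - (0)²) + (9·8 - (1)²) + (7·8 - (-1)²) = 63 + 71 + 55 = 189,
  det = 9·(7·8 - (-1)²) - (0)·((0)·8 - (-1)·(1)) + (1)·((0)·(-1) - 7·(1)) = 9·(55) - (0)·(1) + (1)·(-7) = 488.
  So p(λ) = λ³ - 24λ² + 189λ - 488.
Step 2 — look for an integer root (rational root theorem: any rational root is an integer divisor of 488). Testing λ = 8:
  p(8) = 512 - 1536 + 1512 - 488 = 0  ✓
  Dividing out (λ - 8): p(λ) = (λ - 8)(λ² - 16λ + 61).
Step 3 — remaining eigenvalues from the quadratic λ² - 16λ + 61 = 0:
  Δ = 16² - 4·61 = 256 - 244 = 12,  λ = (16 ± √12)/2 = (16 ± 3.4641)/2 ≈ 9.7321 or 6.2679.
  Sorted: λ_1 = 9.7321,  λ_2 = 8,  λ_3 = 6.2679  (check: sum = 24 = tr ✓).

Step 4 — unit eigenvector for λ_1 ≈ 9.7321: v spans the null space of (Sigma - λ_1 I), whose rows are
  r_1 = (-0.7321, 0, 1),  r_2 = (0, -2.7321, -1),  r_3 = (1, -1, -1.7321).
  v is orthogonal to every row, so take v ∝ r_1 × r_2 = ((0)·(-1) - (1)·(-2.7321), (1)·(0) - (-0.7321)·(-1), (-0.7321)·(-2.7321) - (0)·(0)) ≈ (2.7321, -0.7321, 2).
  Let u = (2.7321, -0.7321, 2).
  ||u|| = √((2.7321)² + (-0.7321)² + (2)²) = √(12) ≈ 3.4641,  v_1 = u/||u|| ≈ (0.7887, -0.2113, 0.5774) (||v_1|| = 1).

λ_1 = 9.7321,  λ_2 = 8,  λ_3 = 6.2679;  v_1 ≈ (0.7887, -0.2113, 0.5774)


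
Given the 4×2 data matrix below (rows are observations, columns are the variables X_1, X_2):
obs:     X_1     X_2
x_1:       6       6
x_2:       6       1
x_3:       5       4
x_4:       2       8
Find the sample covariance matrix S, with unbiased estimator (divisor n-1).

Step 1 — column means:
  mean(X_1) = (6 + 6 + 5 + 2) / 4 = 19/4 = 4.75
  mean(X_2) = (6 + 1 + 4 + 8) / 4 = 19/4 = 4.75

Step 2 — sample covariance S[i,j] = (1/(n-1)) · Σ_k (x_{k,i} - mean_i) · (x_{k,j} - mean_j), with n-1 = 3.
  S[X_1,X_1] = ((1.25)·(1.25) + (1.25)·(1.25) + (0.25)·(0.25) + (-2.75)·(-2.75)) / 3 = 10.75/3 = 3.5833
  S[X_1,X_2] = ((1.25)·(1.25) + (1.25)·(-3.75) + (0.25)·(-0.75) + (-2.75)·(3.25)) / 3 = -12.25/3 = -4.0833
  S[X_2,X_2] = ((1.25)·(1.25) + (-3.75)·(-3.75) + (-0.75)·(-0.75) + (3.25)·(3.25)) / 3 = 26.75/3 = 8.9167

S is symmetric (S[j,i] = S[i,j]). Assembling:

S = [[3.5833, -4.0833],
 [-4.0833, 8.9167]]


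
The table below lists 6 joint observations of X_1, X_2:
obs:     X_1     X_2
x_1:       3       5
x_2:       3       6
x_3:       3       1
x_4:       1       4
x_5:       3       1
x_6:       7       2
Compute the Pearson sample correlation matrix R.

Step 1 — column means:
  mean(X_1) = (3 + 3 + 3 + 1 + 3 + 7) / 6 = 20/6 = 3.3333
  mean(X_2) = (5 + 6 + 1 + 4 + 1 + 2) / 6 = 19/6 = 3.1667

Step 2 — sample variances and covariances s[i,j] = (1/(n-1)) · Σ_k (x_{k,i} - mean_i) · (x_{k,j} - mean_j), with n-1 = 5:
  s[X_1,X_1] = ((-0.3333)·(-0.3333) + (-0.3333)·(-0.3333) + (-0.3333)·(-0.3333) + (-2.3333)·(-2.3333) + (-0.3333)·(-0.3333) + (3.6667)·(3.6667)) / 5 = 19.3333/5 = 3.8667
  s[X_1,X_2] = ((-0.3333)·(1.8333) + (-0.3333)·(2.8333) + (-0.3333)·(-2.1667) + (-2.3333)·(0.8333) + (-0.3333)·(-2.1667) + (3.6667)·(-1.1667)) / 5 = -6.3333/5 = -1.2667
  s[X_2,X_2] = ((1.8333)·(1.8333) + (2.8333)·(2.8333) + (-2.1667)·(-2.1667) + (0.8333)·(0.8333) + (-2.1667)·(-2.1667) + (-1.1667)·(-1.1667)) / 5 = 22.8333/5 = 4.5667
  Sample standard deviations s_i = √(s[i,i]):
  s(X_1) = √(3.8667) = 1.9664
  s(X_2) = √(4.5667) = 2.137

Step 3 — r_{ij} = s_{ij} / (s_i · s_j):
  r[X_1,X_1] = 1 (diagonal).
  r[X_1,X_2] = -1.2667 / (1.9664 · 2.137) = -1.2667 / 4.2021 = -0.3014
  r[X_2,X_2] = 1 (diagonal).

R is symmetric with unit diagonal. Assembling:

R = [[1, -0.3014],
 [-0.3014, 1]]


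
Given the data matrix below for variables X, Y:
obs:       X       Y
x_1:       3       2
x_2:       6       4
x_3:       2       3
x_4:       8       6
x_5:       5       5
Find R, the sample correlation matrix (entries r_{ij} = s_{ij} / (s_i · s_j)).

Step 1 — column means:
  mean(X) = (3 + 6 + 2 + 8 + 5) / 5 = 24/5 = 4.8
  mean(Y) = (2 + 4 + 3 + 6 + 5) / 5 = 20/5 = 4

Step 2 — sample variances and covariances s[i,j] = (1/(n-1)) · Σ_k (x_{k,i} - mean_i) · (x_{k,j} - mean_j), with n-1 = 4:
  s[X,X] = ((-1.8)·(-1.8) + (1.2)·(1.2) + (-2.8)·(-2.8) + (3.2)·(3.2) + (0.2)·(0.2)) / 4 = 22.8/4 = 5.7
  s[X,Y] = ((-1.8)·(-2) + (1.2)·(0) + (-2.8)·(-1) + (3.2)·(2) + (0.2)·(1)) / 4 = 13/4 = 3.25
  s[Y,Y] = ((-2)·(-2) + (0)·(0) + (-1)·(-1) + (2)·(2) + (1)·(1)) / 4 = 10/4 = 2.5
  Sample standard deviations s_i = √(s[i,i]):
  s(X) = √(5.7) = 2.3875
  s(Y) = √(2.5) = 1.5811

Step 3 — r_{ij} = s_{ij} / (s_i · s_j):
  r[X,X] = 1 (diagonal).
  r[X,Y] = 3.25 / (2.3875 · 1.5811) = 3.25 / 3.7749 = 0.8609
  r[Y,Y] = 1 (diagonal).

R is symmetric with unit diagonal. Assembling:

R = [[1, 0.8609],
 [0.8609, 1]]


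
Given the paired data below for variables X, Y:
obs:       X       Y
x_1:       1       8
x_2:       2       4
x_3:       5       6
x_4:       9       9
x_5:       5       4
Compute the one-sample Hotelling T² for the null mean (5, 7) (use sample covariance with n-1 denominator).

Step 1 — sample mean vector:
  mean(X) = (1 + 2 + 5 + 9 + 5) / 5 = 22/5 = 4.4
  mean(Y) = (8 + 4 + 6 + 9 + 4) / 5 = 31/5 = 6.2
  x̄ = (4.4, 6.2),  deviation x̄ - mu_0 = (4.4, 6.2) - (5, 7) = (-0.6, -0.8).

Step 2 — sample covariance matrix, S[i,j] = (1/(n-1)) · Σ_k (x_{k,i} - mean_i) · (x_{k,j} - mean_j), divisor n-1 = 4:
  S[X,X] = ((-3.4)·(-3.4) + (-2.4)·(-2.4) + (0.6)·(0.6) + (4.6)·(4.6) + (0.6)·(0.6)) / 4 = 39.2/4 = 9.8
  S[X,Y] = ((-3.4)·(1.8) + (-2.4)·(-2.2) + (0.6)·(-0.2) + (4.6)·(2.8) + (0.6)·(-2.2)) / 4 = 10.6/4 = 2.65
  S[Y,Y] = ((1.8)·(1.8) + (-2.2)·(-2.2) + (-0.2)·(-0.2) + (2.8)·(2.8) + (-2.2)·(-2.2)) / 4 = 20.8/4 = 5.2
  S = [[9.8, 2.65],
 [2.65, 5.2]].

Step 3 — invert S. det(S) = 9.8·5.2 - (2.65)² = 43.9375.
  S^{-1} = (1/det) · [[d, -b], [-b, a]] = [[0.1183, -0.0603],
 [-0.0603, 0.223]].

Step 4 — quadratic form (x̄ - mu_0)^T · S^{-1} · (x̄ - mu_0):
  S^{-1} · (x̄ - mu_0) = (-0.0228, -0.1422),
  (x̄ - mu_0)^T · [...] = (-0.6)·(-0.0228) + (-0.8)·(-0.1422) = 0.1275.

Step 5 — scale by n: T² = 5 · 0.1275 = 0.6373.

T² ≈ 0.6373


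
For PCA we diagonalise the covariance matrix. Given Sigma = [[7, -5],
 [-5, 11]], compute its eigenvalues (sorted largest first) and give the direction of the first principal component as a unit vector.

Step 1 — characteristic polynomial of 2×2 Sigma:
  det(Sigma - λI) = λ² - trace · λ + det = 0.
  trace = 7 + 11 = 18, det = 7·11 - (-5)² = 52.
Step 2 — discriminant:
  Δ = trace² - 4·det = 324 - 208 = 116.
Step 3 — eigenvalues:
  λ = (trace ± √Δ)/2 = (18 ± 10.7703)/2,
  λ_1 = 14.3852,  λ_2 = 3.6148.

Step 4 — unit eigenvector for λ_1: solve (Sigma - λ_1 I)v = 0. First row:
  (7 - 14.3852)·v_x + (-5)·v_y = 0, i.e. (-7.3852)·v_x + (-5)·v_y = 0,
  so v ∝ (b, λ_1 - a) = (-5, 7.3852); multiply by -1 so the first entry is positive: u = (5, -7.3852).
  ||u|| = √((5)² + (-7.3852)²) = √(79.5407) ≈ 8.9186,
  v_1 = u/||u|| ≈ (0.5606, -0.8281) (||v_1|| = 1).

λ_1 = 14.3852,  λ_2 = 3.6148;  v_1 ≈ (0.5606, -0.8281)


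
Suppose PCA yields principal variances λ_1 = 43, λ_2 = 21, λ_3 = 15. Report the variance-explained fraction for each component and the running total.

Step 1 — total variance = trace(Sigma) = Σ λ_i = 43 + 21 + 15 = 79.

Step 2 — fraction explained by component i = λ_i / Σ λ:
  PC1: 43/79 = 0.5443
  PC2: 21/79 = 0.2658
  PC3: 15/79 = 0.1899

Step 3 — cumulative fraction after k components = (λ_1 + ... + λ_k) / Σ λ:
  k = 1: 43/79 = 0.5443
  k = 2: (43 + 21)/79 = 64/79 = 0.8101
  k = 3: (43 + 21 + 15)/79 = 79/79 = 1

Summary (fraction, with percent):

explained: PC1 0.5443 (54.43%), PC2 0.2658 (26.58%), PC3 0.1899 (18.99%);  cumulative: 0.5443, 0.8101, 1


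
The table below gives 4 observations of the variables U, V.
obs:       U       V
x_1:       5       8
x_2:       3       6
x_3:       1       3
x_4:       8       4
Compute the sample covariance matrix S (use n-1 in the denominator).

Step 1 — column means:
  mean(U) = (5 + 3 + 1 + 8) / 4 = 17/4 = 4.25
  mean(V) = (8 + 6 + 3 + 4) / 4 = 21/4 = 5.25

Step 2 — sample covariance S[i,j] = (1/(n-1)) · Σ_k (x_{k,i} - mean_i) · (x_{k,j} - mean_j), with n-1 = 3.
  S[U,U] = ((0.75)·(0.75) + (-1.25)·(-1.25) + (-3.25)·(-3.25) + (3.75)·(3.75)) / 3 = 26.75/3 = 8.9167
  S[U,V] = ((0.75)·(2.75) + (-1.25)·(0.75) + (-3.25)·(-2.25) + (3.75)·(-1.25)) / 3 = 3.75/3 = 1.25
  S[V,V] = ((2.75)·(2.75) + (0.75)·(0.75) + (-2.25)·(-2.25) + (-1.25)·(-1.25)) / 3 = 14.75/3 = 4.9167

S is symmetric (S[j,i] = S[i,j]). Assembling:

S = [[8.9167, 1.25],
 [1.25, 4.9167]]


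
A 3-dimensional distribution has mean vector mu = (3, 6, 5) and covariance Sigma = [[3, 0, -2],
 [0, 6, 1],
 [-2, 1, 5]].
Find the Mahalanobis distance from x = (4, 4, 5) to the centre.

Step 1 — centre the observation: (x - mu) = (1, -2, 0).

Step 2 — invert Sigma (cofactor / det for 3×3, or solve directly):
  Sigma^{-1} = [[0.4603, -0.0317, 0.1905],
 [-0.0317, 0.1746, -0.0476],
 [0.1905, -0.0476, 0.2857]].

Step 3 — form the quadratic (x - mu)^T · Sigma^{-1} · (x - mu):
  Sigma^{-1} · (x - mu) = (0.5238, -0.381, 0.2857).
  (x - mu)^T · [Sigma^{-1} · (x - mu)] = (1)·(0.5238) + (-2)·(-0.381) + (0)·(0.2857) = 1.2857.

Step 4 — take square root: d = √(1.2857) ≈ 1.1339.

d(x, mu) = √(1.2857) ≈ 1.1339


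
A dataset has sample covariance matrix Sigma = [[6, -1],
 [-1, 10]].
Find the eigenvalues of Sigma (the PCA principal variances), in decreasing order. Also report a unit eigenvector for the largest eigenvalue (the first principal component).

Step 1 — characteristic polynomial of 2×2 Sigma:
  det(Sigma - λI) = λ² - trace · λ + det = 0.
  trace = 6 + 10 = 16, det = 6·10 - (-1)² = 59.
Step 2 — discriminant:
  Δ = trace² - 4·det = 256 - 236 = 20.
Step 3 — eigenvalues:
  λ = (trace ± √Δ)/2 = (16 ± 4.4721)/2,
  λ_1 = 10.2361,  λ_2 = 5.7639.

Step 4 — unit eigenvector for λ_1: solve (Sigma - λ_1 I)v = 0. First row:
  (6 - 10.2361)·v_x + (-1)·v_y = 0, i.e. (-4.2361)·v_x + (-1)·v_y = 0,
  so v ∝ (b, λ_1 - a) = (-1, 4.2361); multiply by -1 so the first entry is positive: u = (1, -4.2361).
  ||u|| = √((1)² + (-4.2361)²) = √(18.9443) ≈ 4.3525,
  v_1 = u/||u|| ≈ (0.2298, -0.9732) (||v_1|| = 1).

λ_1 = 10.2361,  λ_2 = 5.7639;  v_1 ≈ (0.2298, -0.9732)


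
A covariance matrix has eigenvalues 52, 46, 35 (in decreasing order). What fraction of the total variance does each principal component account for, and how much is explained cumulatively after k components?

Step 1 — total variance = trace(Sigma) = Σ λ_i = 52 + 46 + 35 = 133.

Step 2 — fraction explained by component i = λ_i / Σ λ:
  PC1: 52/133 = 0.391
  PC2: 46/133 = 0.3459
  PC3: 35/133 = 0.2632

Step 3 — cumulative fraction after k components = (λ_1 + ... + λ_k) / Σ λ:
  k = 1: 52/133 = 0.391
  k = 2: (52 + 46)/133 = 98/133 = 0.7368
  k = 3: (52 + 46 + 35)/133 = 133/133 = 1

Summary (fraction, with percent):

explained: PC1 0.391 (39.1%), PC2 0.3459 (34.59%), PC3 0.2632 (26.32%);  cumulative: 0.391, 0.7368, 1
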